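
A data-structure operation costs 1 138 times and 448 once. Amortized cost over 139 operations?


Formula: Amortized cost = Total cost / Operations
Total cost = (138 * 1) + (1 * 448)
Total cost = 138 + 448 = 586
Amortized = 586 / 139 = 4.2158

4.2158


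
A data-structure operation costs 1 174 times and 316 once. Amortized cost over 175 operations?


Formula: Amortized cost = Total cost / Operations
Total cost = (174 * 1) + (1 * 316)
Total cost = 174 + 316 = 490
Amortized = 490 / 175 = 2.8

2.8


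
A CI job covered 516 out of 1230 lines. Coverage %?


Coverage = covered / total * 100
Coverage = 516 / 1230 * 100
Coverage = 41.95%

41.95%


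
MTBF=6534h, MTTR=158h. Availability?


Availability = MTBF / (MTBF + MTTR)
Availability = 6534 / (6534 + 158)
Availability = 6534 / 6692
Availability = 97.639%

97.639%


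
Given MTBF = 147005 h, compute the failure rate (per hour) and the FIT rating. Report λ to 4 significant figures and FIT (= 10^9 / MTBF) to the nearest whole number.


Formula: λ = 1 / MTBF; FIT = λ × 1e9 = 1e9 / MTBF
λ = 1 / 147005 ≈ 6.802e-06 failures/hour
FIT = 1e9 / 147005 ≈ 6802 failures per 1e9 hours (nearest whole number)

λ = 6.802e-06 /h, FIT = 6802


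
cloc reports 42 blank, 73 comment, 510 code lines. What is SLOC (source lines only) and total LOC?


Total LOC = blank + comment + code
Total LOC = 42 + 73 + 510 = 625
SLOC (source only) = code = 510

Total LOC: 625, SLOC: 510


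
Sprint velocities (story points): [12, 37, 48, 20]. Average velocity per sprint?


Formula: Avg velocity = Total points / Number of sprints
Points: [12, 37, 48, 20]
Sum = 12 + 37 + 48 + 20 = 117
Avg velocity = 117 / 4 = 29.25 points/sprint

29.25 points/sprint


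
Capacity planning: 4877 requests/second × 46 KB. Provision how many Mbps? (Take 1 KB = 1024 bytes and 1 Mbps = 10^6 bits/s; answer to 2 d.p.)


Formula: Mbps = payload_bytes * RPS * 8 / 1e6
Payload per request = 46 KB = 46 * 1024 = 47104 bytes
Total bytes/sec = 47104 * 4877 = 229726208
Total bits/sec = 229726208 * 8 = 1837809664
Mbps = 1837809664 / 1e6 = 1837.81

1837.81 Mbps


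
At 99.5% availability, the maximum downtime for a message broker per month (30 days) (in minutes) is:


Formula: allowed downtime = period * (100 - SLA) / 100
Period (month (30 days)) = 43200 minutes
Unavailability fraction = (100 - 99.5) / 100
Allowed downtime = 43200 * (100 - 99.5) / 100
Allowed downtime = 216.0 minutes

216.0 minutes


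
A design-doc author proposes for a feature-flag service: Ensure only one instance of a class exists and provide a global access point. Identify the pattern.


This matches the Singleton pattern

Singleton


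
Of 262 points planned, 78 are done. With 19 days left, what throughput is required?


Formula: Required rate = Remaining points / Days left
Remaining = 262 - 78 = 184 points
Required rate = 184 / 19 = 9.68 points/day

9.68 points/day


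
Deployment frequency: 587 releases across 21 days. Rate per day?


Formula: deployments per day = releases / days
= 587 / 21
= 27.952 deploys/day
(equivalently, 195.67 deploys/week)

27.952 deploys/day


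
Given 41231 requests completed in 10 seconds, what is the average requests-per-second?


Formula: throughput = requests / seconds
throughput = 41231 / 10
throughput = 4123.1 requests/second

4123.1 requests/second


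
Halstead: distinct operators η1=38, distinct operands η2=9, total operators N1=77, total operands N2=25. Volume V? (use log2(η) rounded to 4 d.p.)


Formula: V = N * log2(η), where N = N1 + N2 and η = η1 + η2
η = 38 + 9 = 47
N = 77 + 25 = 102
log2(47) ≈ 5.5546
V = 102 * 5.5546 = 566.57

566.57


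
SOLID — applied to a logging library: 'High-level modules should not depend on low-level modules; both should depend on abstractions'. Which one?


This describes the Dependency Inversion Principle (DIP)

Dependency Inversion Principle (DIP)


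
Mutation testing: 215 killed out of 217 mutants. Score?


Mutation score = killed / total * 100
Mutation score = 215 / 217 * 100
Mutation score = 99.08%

99.08%


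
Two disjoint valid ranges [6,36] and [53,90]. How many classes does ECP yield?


Valid ranges: [6,36] and [53,90]
Class 1: x < 6 — invalid
Class 2: 6 ≤ x ≤ 36 — valid
Class 3: 36 < x < 53 — invalid (gap between ranges)
Class 4: 53 ≤ x ≤ 90 — valid
Class 5: x > 90 — invalid
Total equivalence classes: 5

5 equivalence classes


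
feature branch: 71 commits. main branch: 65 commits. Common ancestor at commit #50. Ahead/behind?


Common ancestor: commit #50
feature commits after divergence: 71 - 50 = 21
main commits after divergence: 65 - 50 = 15
feature is 21 commits ahead of main
main is 15 commits ahead of feature

feature ahead: 21, main ahead: 15


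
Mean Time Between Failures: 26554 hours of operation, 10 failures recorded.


Formula: MTBF = Total operating time / Number of failures
MTBF = 26554 / 10
MTBF = 2655.4 hours

2655.4 hours


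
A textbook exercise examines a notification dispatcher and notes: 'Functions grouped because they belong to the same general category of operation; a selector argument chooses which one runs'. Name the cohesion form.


Reasoning: Grouped by category of activity, not by data or sequence
Type: Logical cohesion

Logical cohesion


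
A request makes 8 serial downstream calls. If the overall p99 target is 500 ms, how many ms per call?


Formula: per_stage = total_budget / stages
per_stage = 500 / 8
per_stage = 62.5 ms

62.5 ms


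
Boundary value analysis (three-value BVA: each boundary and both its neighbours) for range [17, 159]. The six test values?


Range: [17, 159]
Boundaries: just below min, min, min+1, max-1, max, just above max
Values: [16, 17, 18, 158, 159, 160]

[16, 17, 18, 158, 159, 160]


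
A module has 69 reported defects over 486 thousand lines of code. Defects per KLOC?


Defect density = defects / KLOC
Defect density = 69 / 486
Defect density = 0.142 defects/KLOC

0.142 defects/KLOC


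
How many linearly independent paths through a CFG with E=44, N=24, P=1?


Formula: V(G) = E - N + 2P
V(G) = 44 - 24 + 2*1
V(G) = 20 + 2
V(G) = 22

22


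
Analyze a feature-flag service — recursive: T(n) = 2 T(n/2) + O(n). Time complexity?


Reasoning: master theorem case 2 (merge-sort recurrence)
Complexity: O(n log n)

O(n log n)


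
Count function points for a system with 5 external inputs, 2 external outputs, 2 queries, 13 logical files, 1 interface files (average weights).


UFP = EI*4 + EO*5 + EQ*4 + ILF*10 + EIF*7
UFP = 5*4 + 2*5 + 2*4 + 13*10 + 1*7
UFP = 20 + 10 + 8 + 130 + 7
UFP = 175

175


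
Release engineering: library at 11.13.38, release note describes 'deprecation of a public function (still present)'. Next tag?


Current: 11.13.38
Change category: 'deprecation of a public function (still present)' → minor bump
SemVer rule: minor bump → increment MINOR, reset PATCH to 0 (MAJOR unchanged)
New: 11.14.0

11.14.0


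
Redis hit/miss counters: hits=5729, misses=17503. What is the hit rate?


Formula: hit rate = hits / (hits + misses) * 100
hit rate = 5729 / (5729 + 17503) * 100
hit rate = 5729 / 23232 * 100
hit rate = 24.66%

24.66%


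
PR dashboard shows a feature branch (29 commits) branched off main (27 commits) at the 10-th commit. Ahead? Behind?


Common ancestor: commit #10
feature commits after divergence: 29 - 10 = 19
main commits after divergence: 27 - 10 = 17
feature is 19 commits ahead of main
main is 17 commits ahead of feature

feature ahead: 19, main ahead: 17


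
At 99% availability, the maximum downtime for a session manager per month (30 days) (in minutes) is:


Formula: allowed downtime = period * (100 - SLA) / 100
Period (month (30 days)) = 43200 minutes
Unavailability fraction = (100 - 99.0) / 100
Allowed downtime = 43200 * (100 - 99.0) / 100
Allowed downtime = 432.0 minutes

432.0 minutes


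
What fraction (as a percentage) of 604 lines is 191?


Coverage = covered / total * 100
Coverage = 191 / 604 * 100
Coverage = 31.62%

31.62%


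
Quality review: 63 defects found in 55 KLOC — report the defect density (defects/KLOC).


Defect density = defects / KLOC
Defect density = 63 / 55
Defect density = 1.145 defects/KLOC

1.145 defects/KLOC


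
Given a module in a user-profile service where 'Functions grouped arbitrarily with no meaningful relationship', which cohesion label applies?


Reasoning: Worst: random grouping
Type: Coincidental cohesion

Coincidental cohesion


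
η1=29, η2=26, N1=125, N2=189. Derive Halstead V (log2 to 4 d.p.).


Formula: V = N * log2(η), where N = N1 + N2 and η = η1 + η2
η = 29 + 26 = 55
N = 125 + 189 = 314
log2(55) ≈ 5.7814
V = 314 * 5.7814 = 1815.36

1815.36


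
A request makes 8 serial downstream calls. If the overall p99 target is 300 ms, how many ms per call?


Formula: per_stage = total_budget / stages
per_stage = 300 / 8
per_stage = 37.5 ms

37.5 ms


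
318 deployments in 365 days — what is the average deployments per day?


Formula: deployments per day = releases / days
= 318 / 365
= 0.871 deploys/day
(equivalently, 6.1 deploys/week)

0.871 deploys/day


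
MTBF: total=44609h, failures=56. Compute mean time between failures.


Formula: MTBF = Total operating time / Number of failures
MTBF = 44609 / 56
MTBF = 796.59 hours

796.59 hours


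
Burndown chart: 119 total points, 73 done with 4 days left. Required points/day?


Formula: Required rate = Remaining points / Days left
Remaining = 119 - 73 = 46 points
Required rate = 46 / 4 = 11.5 points/day

11.5 points/day


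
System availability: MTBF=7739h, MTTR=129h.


Availability = MTBF / (MTBF + MTTR)
Availability = 7739 / (7739 + 129)
Availability = 7739 / 7868
Availability = 98.3604%

98.3604%


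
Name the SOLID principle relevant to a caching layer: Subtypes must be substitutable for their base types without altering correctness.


This describes the Liskov Substitution Principle (LSP)

Liskov Substitution Principle (LSP)


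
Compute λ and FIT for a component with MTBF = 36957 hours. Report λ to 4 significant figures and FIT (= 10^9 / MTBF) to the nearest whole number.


Formula: λ = 1 / MTBF; FIT = λ × 1e9 = 1e9 / MTBF
λ = 1 / 36957 ≈ 2.706e-05 failures/hour
FIT = 1e9 / 36957 ≈ 27058 failures per 1e9 hours (nearest whole number)

λ = 2.706e-05 /h, FIT = 27058


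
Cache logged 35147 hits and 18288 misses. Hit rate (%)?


Formula: hit rate = hits / (hits + misses) * 100
hit rate = 35147 / (35147 + 18288) * 100
hit rate = 35147 / 53435 * 100
hit rate = 65.78%

65.78%


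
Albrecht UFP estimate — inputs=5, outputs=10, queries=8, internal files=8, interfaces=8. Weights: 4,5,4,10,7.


UFP = EI*4 + EO*5 + EQ*4 + ILF*10 + EIF*7
UFP = 5*4 + 10*5 + 8*4 + 8*10 + 8*7
UFP = 20 + 50 + 32 + 80 + 56
UFP = 238

238


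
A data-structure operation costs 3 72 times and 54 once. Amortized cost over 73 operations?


Formula: Amortized cost = Total cost / Operations
Total cost = (72 * 3) + (1 * 54)
Total cost = 216 + 54 = 270
Amortized = 270 / 73 = 3.6986

3.6986


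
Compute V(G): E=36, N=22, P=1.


Formula: V(G) = E - N + 2P
V(G) = 36 - 22 + 2*1
V(G) = 14 + 2
V(G) = 16

16


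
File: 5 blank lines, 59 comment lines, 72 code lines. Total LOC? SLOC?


Total LOC = blank + comment + code
Total LOC = 5 + 59 + 72 = 136
SLOC (source only) = code = 72

Total LOC: 136, SLOC: 72


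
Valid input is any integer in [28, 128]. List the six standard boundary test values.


Range: [28, 128]
Boundaries: just below min, min, min+1, max-1, max, just above max
Values: [27, 28, 29, 127, 128, 129]

[27, 28, 29, 127, 128, 129]


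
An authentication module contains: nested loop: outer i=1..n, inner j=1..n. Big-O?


Reasoning: n iterations times n iterations
Complexity: O(n^2)

O(n^2)


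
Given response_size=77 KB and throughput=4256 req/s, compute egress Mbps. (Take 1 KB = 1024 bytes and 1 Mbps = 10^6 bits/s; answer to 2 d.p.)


Formula: Mbps = payload_bytes * RPS * 8 / 1e6
Payload per request = 77 KB = 77 * 1024 = 78848 bytes
Total bytes/sec = 78848 * 4256 = 335577088
Total bits/sec = 335577088 * 8 = 2684616704
Mbps = 2684616704 / 1e6 = 2684.62

2684.62 Mbps


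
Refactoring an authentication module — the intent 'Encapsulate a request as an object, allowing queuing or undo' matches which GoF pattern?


This matches the Command pattern

Command


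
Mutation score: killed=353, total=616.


Mutation score = killed / total * 100
Mutation score = 353 / 616 * 100
Mutation score = 57.31%

57.31%


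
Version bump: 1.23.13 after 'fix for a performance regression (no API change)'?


Current: 1.23.13
Change category: 'fix for a performance regression (no API change)' → patch bump
SemVer rule: patch bump → increment PATCH (MAJOR and MINOR unchanged)
New: 1.23.14

1.23.14


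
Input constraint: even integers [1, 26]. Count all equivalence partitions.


Constraint: even integers in [1, 26]
Class 1: x < 1 — out-of-range invalid
Class 2: x in [1,26] but odd — wrong type invalid
Class 3: x in [1,26] and even — valid
Class 4: x > 26 — out-of-range invalid
Total equivalence classes: 4

4 equivalence classes


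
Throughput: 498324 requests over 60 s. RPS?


Formula: throughput = requests / seconds
throughput = 498324 / 60
throughput = 8305.4 requests/second

8305.4 requests/second


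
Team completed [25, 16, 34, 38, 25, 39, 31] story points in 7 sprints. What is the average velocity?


Formula: Avg velocity = Total points / Number of sprints
Points: [25, 16, 34, 38, 25, 39, 31]
Sum = 25 + 16 + 34 + 38 + 25 + 39 + 31 = 208
Avg velocity = 208 / 7 = 29.71 points/sprint

29.71 points/sprint


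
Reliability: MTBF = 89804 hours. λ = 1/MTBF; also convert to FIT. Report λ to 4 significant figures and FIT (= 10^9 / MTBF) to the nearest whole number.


Formula: λ = 1 / MTBF; FIT = λ × 1e9 = 1e9 / MTBF
λ = 1 / 89804 ≈ 1.114e-05 failures/hour
FIT = 1e9 / 89804 ≈ 11135 failures per 1e9 hours (nearest whole number)

λ = 1.114e-05 /h, FIT = 11135


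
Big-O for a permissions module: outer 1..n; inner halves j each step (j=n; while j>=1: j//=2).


Reasoning: n times log n
Complexity: O(n log n)

O(n log n)


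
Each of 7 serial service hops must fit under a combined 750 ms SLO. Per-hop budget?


Formula: per_stage = total_budget / stages
per_stage = 750 / 7
per_stage = 107.14 ms

107.14 ms


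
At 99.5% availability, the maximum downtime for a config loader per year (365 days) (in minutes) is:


Formula: allowed downtime = period * (100 - SLA) / 100
Period (year (365 days)) = 525600 minutes
Unavailability fraction = (100 - 99.5) / 100
Allowed downtime = 525600 * (100 - 99.5) / 100
Allowed downtime = 2628.0 minutes

2628.0 minutes


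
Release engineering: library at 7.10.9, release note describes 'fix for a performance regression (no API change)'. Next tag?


Current: 7.10.9
Change category: 'fix for a performance regression (no API change)' → patch bump
SemVer rule: patch bump → increment PATCH (MAJOR and MINOR unchanged)
New: 7.10.10

7.10.10


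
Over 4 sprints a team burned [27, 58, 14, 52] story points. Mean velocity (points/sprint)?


Formula: Avg velocity = Total points / Number of sprints
Points: [27, 58, 14, 52]
Sum = 27 + 58 + 14 + 52 = 151
Avg velocity = 151 / 4 = 37.75 points/sprint

37.75 points/sprint


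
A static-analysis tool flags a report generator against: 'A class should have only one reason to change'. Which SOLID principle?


This describes the Single Responsibility Principle (SRP)

Single Responsibility Principle (SRP)


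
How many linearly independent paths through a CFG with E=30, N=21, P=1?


Formula: V(G) = E - N + 2P
V(G) = 30 - 21 + 2*1
V(G) = 9 + 2
V(G) = 11

11


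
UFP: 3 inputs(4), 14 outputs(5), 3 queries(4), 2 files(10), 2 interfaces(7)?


UFP = EI*4 + EO*5 + EQ*4 + ILF*10 + EIF*7
UFP = 3*4 + 14*5 + 3*4 + 2*10 + 2*7
UFP = 12 + 70 + 12 + 20 + 14
UFP = 128

128


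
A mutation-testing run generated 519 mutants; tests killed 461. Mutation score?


Mutation score = killed / total * 100
Mutation score = 461 / 519 * 100
Mutation score = 88.82%

88.82%


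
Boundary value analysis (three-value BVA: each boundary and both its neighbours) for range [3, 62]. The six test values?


Range: [3, 62]
Boundaries: just below min, min, min+1, max-1, max, just above max
Values: [2, 3, 4, 61, 62, 63]

[2, 3, 4, 61, 62, 63]


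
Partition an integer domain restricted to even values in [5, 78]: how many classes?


Constraint: even integers in [5, 78]
Class 1: x < 5 — out-of-range invalid
Class 2: x in [5,78] but odd — wrong type invalid
Class 3: x in [5,78] and even — valid
Class 4: x > 78 — out-of-range invalid
Total equivalence classes: 4

4 equivalence classes


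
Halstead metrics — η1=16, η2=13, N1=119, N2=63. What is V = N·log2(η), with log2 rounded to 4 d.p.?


Formula: V = N * log2(η), where N = N1 + N2 and η = η1 + η2
η = 16 + 13 = 29
N = 119 + 63 = 182
log2(29) ≈ 4.8580
V = 182 * 4.8580 = 884.16

884.16


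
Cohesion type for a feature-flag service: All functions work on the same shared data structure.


Reasoning: Functions share data
Type: Communicational cohesion

Communicational cohesion


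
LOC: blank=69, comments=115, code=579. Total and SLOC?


Total LOC = blank + comment + code
Total LOC = 69 + 115 + 579 = 763
SLOC (source only) = code = 579

Total LOC: 763, SLOC: 579


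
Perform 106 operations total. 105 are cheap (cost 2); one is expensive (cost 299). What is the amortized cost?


Formula: Amortized cost = Total cost / Operations
Total cost = (105 * 2) + (1 * 299)
Total cost = 210 + 299 = 509
Amortized = 509 / 106 = 4.8019

4.8019


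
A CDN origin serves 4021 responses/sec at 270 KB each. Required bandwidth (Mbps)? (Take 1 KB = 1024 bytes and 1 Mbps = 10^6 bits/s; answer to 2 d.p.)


Formula: Mbps = payload_bytes * RPS * 8 / 1e6
Payload per request = 270 KB = 270 * 1024 = 276480 bytes
Total bytes/sec = 276480 * 4021 = 1111726080
Total bits/sec = 1111726080 * 8 = 8893808640
Mbps = 8893808640 / 1e6 = 8893.81

8893.81 Mbps


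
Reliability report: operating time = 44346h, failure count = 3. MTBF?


Formula: MTBF = Total operating time / Number of failures
MTBF = 44346 / 3
MTBF = 14782.0 hours

14782.0 hours


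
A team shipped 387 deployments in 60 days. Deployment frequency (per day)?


Formula: deployments per day = releases / days
= 387 / 60
= 6.45 deploys/day
(equivalently, 45.15 deploys/week)

6.45 deploys/day


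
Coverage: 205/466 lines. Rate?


Coverage = covered / total * 100
Coverage = 205 / 466 * 100
Coverage = 43.99%

43.99%


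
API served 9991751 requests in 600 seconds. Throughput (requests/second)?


Formula: throughput = requests / seconds
throughput = 9991751 / 600
throughput = 16652.92 requests/second

16652.92 requests/second


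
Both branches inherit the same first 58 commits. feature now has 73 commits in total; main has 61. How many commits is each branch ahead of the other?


Common ancestor: commit #58
feature commits after divergence: 73 - 58 = 15
main commits after divergence: 61 - 58 = 3
feature is 15 commits ahead of main
main is 3 commits ahead of feature

feature ahead: 15, main ahead: 3


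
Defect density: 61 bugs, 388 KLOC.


Defect density = defects / KLOC
Defect density = 61 / 388
Defect density = 0.157 defects/KLOC

0.157 defects/KLOC


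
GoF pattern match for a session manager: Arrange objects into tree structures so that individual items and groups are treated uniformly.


This matches the Composite pattern

Composite


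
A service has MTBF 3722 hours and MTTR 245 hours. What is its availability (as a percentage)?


Availability = MTBF / (MTBF + MTTR)
Availability = 3722 / (3722 + 245)
Availability = 3722 / 3967
Availability = 93.824%

93.824%


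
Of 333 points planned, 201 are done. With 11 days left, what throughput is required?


Formula: Required rate = Remaining points / Days left
Remaining = 333 - 201 = 132 points
Required rate = 132 / 11 = 12.0 points/day

12.0 points/day


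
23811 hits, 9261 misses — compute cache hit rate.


Formula: hit rate = hits / (hits + misses) * 100
hit rate = 23811 / (23811 + 9261) * 100
hit rate = 23811 / 33072 * 100
hit rate = 72.0%

72.0%


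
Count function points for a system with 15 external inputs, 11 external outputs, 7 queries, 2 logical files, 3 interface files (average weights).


UFP = EI*4 + EO*5 + EQ*4 + ILF*10 + EIF*7
UFP = 15*4 + 11*5 + 7*4 + 2*10 + 3*7
UFP = 60 + 55 + 28 + 20 + 21
UFP = 184

184


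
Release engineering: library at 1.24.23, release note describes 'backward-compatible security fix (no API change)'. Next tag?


Current: 1.24.23
Change category: 'backward-compatible security fix (no API change)' → patch bump
SemVer rule: patch bump → increment PATCH (MAJOR and MINOR unchanged)
New: 1.24.24

1.24.24


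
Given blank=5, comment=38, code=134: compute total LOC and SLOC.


Total LOC = blank + comment + code
Total LOC = 5 + 38 + 134 = 177
SLOC (source only) = code = 134

Total LOC: 177, SLOC: 134


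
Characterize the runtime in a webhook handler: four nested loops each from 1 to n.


Reasoning: four levels of nesting
Complexity: O(n^4)

O(n^4)


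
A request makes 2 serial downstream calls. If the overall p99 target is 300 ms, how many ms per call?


Formula: per_stage = total_budget / stages
per_stage = 300 / 2
per_stage = 150.0 ms

150.0 ms


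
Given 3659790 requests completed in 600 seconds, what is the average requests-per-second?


Formula: throughput = requests / seconds
throughput = 3659790 / 600
throughput = 6099.65 requests/second

6099.65 requests/second


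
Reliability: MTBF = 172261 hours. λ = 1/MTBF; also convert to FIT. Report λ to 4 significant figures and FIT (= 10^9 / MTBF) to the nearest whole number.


Formula: λ = 1 / MTBF; FIT = λ × 1e9 = 1e9 / MTBF
λ = 1 / 172261 ≈ 5.805e-06 failures/hour
FIT = 1e9 / 172261 ≈ 5805 failures per 1e9 hours (nearest whole number)

λ = 5.805e-06 /h, FIT = 5805


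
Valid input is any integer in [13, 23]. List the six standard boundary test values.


Range: [13, 23]
Boundaries: just below min, min, min+1, max-1, max, just above max
Values: [12, 13, 14, 22, 23, 24]

[12, 13, 14, 22, 23, 24]


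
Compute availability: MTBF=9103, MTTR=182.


Availability = MTBF / (MTBF + MTTR)
Availability = 9103 / (9103 + 182)
Availability = 9103 / 9285
Availability = 98.0398%

98.0398%


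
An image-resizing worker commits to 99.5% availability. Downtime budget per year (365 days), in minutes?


Formula: allowed downtime = period * (100 - SLA) / 100
Period (year (365 days)) = 525600 minutes
Unavailability fraction = (100 - 99.5) / 100
Allowed downtime = 525600 * (100 - 99.5) / 100
Allowed downtime = 2628.0 minutes

2628.0 minutes


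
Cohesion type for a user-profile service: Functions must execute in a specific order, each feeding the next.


Reasoning: Output of one is input to next
Type: Sequential cohesion

Sequential cohesion


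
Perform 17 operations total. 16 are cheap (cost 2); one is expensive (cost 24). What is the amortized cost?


Formula: Amortized cost = Total cost / Operations
Total cost = (16 * 2) + (1 * 24)
Total cost = 32 + 24 = 56
Amortized = 56 / 17 = 3.2941

3.2941


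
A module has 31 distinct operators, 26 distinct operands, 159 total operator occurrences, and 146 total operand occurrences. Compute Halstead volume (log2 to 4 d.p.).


Formula: V = N * log2(η), where N = N1 + N2 and η = η1 + η2
η = 31 + 26 = 57
N = 159 + 146 = 305
log2(57) ≈ 5.8329
V = 305 * 5.8329 = 1779.03

1779.03


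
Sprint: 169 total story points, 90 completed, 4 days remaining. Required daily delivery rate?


Formula: Required rate = Remaining points / Days left
Remaining = 169 - 90 = 79 points
Required rate = 79 / 4 = 19.75 points/day

19.75 points/day


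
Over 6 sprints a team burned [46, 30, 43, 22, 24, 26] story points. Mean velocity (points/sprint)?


Formula: Avg velocity = Total points / Number of sprints
Points: [46, 30, 43, 22, 24, 26]
Sum = 46 + 30 + 43 + 22 + 24 + 26 = 191
Avg velocity = 191 / 6 = 31.83 points/sprint

31.83 points/sprint


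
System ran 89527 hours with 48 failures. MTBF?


Formula: MTBF = Total operating time / Number of failures
MTBF = 89527 / 48
MTBF = 1865.15 hours

1865.15 hours


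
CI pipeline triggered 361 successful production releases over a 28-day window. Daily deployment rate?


Formula: deployments per day = releases / days
= 361 / 28
= 12.893 deploys/day
(equivalently, 90.25 deploys/week)

12.893 deploys/day


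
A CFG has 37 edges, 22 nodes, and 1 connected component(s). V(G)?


Formula: V(G) = E - N + 2P
V(G) = 37 - 22 + 2*1
V(G) = 15 + 2
V(G) = 17

17


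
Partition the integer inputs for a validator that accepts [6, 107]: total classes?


Valid range: [6, 107]
Class 1: x < 6 — invalid
Class 2: 6 ≤ x ≤ 107 — valid
Class 3: x > 107 — invalid
Total equivalence classes: 3

3 equivalence classes


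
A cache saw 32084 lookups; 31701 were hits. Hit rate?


Formula: hit rate = hits / (hits + misses) * 100
hit rate = 31701 / (31701 + 383) * 100
hit rate = 31701 / 32084 * 100
hit rate = 98.81%

98.81%


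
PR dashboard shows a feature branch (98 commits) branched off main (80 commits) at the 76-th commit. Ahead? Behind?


Common ancestor: commit #76
feature commits after divergence: 98 - 76 = 22
main commits after divergence: 80 - 76 = 4
feature is 22 commits ahead of main
main is 4 commits ahead of feature

feature ahead: 22, main ahead: 4


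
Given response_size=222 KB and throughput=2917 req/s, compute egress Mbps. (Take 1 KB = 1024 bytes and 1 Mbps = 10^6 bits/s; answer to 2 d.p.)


Formula: Mbps = payload_bytes * RPS * 8 / 1e6
Payload per request = 222 KB = 222 * 1024 = 227328 bytes
Total bytes/sec = 227328 * 2917 = 663115776
Total bits/sec = 663115776 * 8 = 5304926208
Mbps = 5304926208 / 1e6 = 5304.93

5304.93 Mbps


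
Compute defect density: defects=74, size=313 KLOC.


Defect density = defects / KLOC
Defect density = 74 / 313
Defect density = 0.236 defects/KLOC

0.236 defects/KLOC


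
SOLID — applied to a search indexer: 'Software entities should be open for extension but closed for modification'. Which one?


This describes the Open/Closed Principle (OCP)

Open/Closed Principle (OCP)


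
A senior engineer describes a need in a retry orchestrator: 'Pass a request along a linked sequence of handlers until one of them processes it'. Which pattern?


This matches the Chain of Responsibility pattern

Chain of Responsibility


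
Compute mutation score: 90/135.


Mutation score = killed / total * 100
Mutation score = 90 / 135 * 100
Mutation score = 66.67%

66.67%


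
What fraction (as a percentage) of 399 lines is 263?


Coverage = covered / total * 100
Coverage = 263 / 399 * 100
Coverage = 65.91%

65.91%


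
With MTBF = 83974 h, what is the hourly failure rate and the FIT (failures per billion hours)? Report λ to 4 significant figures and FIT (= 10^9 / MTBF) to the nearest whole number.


Formula: λ = 1 / MTBF; FIT = λ × 1e9 = 1e9 / MTBF
λ = 1 / 83974 ≈ 1.191e-05 failures/hour
FIT = 1e9 / 83974 ≈ 11908 failures per 1e9 hours (nearest whole number)

λ = 1.191e-05 /h, FIT = 11908


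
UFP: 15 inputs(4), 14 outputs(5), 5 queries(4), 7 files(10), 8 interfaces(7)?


UFP = EI*4 + EO*5 + EQ*4 + ILF*10 + EIF*7
UFP = 15*4 + 14*5 + 5*4 + 7*10 + 8*7
UFP = 60 + 70 + 20 + 70 + 56
UFP = 276

276


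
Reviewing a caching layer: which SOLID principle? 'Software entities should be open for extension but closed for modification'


This describes the Open/Closed Principle (OCP)

Open/Closed Principle (OCP)


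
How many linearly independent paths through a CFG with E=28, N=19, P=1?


Formula: V(G) = E - N + 2P
V(G) = 28 - 19 + 2*1
V(G) = 9 + 2
V(G) = 11

11


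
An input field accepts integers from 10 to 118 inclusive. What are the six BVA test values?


Range: [10, 118]
Boundaries: just below min, min, min+1, max-1, max, just above max
Values: [9, 10, 11, 117, 118, 119]

[9, 10, 11, 117, 118, 119]


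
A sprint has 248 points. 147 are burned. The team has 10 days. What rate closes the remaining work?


Formula: Required rate = Remaining points / Days left
Remaining = 248 - 147 = 101 points
Required rate = 101 / 10 = 10.1 points/day

10.1 points/day


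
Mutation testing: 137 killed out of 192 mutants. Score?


Mutation score = killed / total * 100
Mutation score = 137 / 192 * 100
Mutation score = 71.35%

71.35%


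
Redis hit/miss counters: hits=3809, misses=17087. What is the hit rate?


Formula: hit rate = hits / (hits + misses) * 100
hit rate = 3809 / (3809 + 17087) * 100
hit rate = 3809 / 20896 * 100
hit rate = 18.23%

18.23%


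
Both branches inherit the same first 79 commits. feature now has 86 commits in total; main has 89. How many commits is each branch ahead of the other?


Common ancestor: commit #79
feature commits after divergence: 86 - 79 = 7
main commits after divergence: 89 - 79 = 10
feature is 7 commits ahead of main
main is 10 commits ahead of feature

feature ahead: 7, main ahead: 10


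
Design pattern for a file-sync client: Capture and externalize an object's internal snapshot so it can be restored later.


This matches the Memento pattern

Memento


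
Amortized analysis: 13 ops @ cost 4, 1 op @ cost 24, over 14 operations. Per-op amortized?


Formula: Amortized cost = Total cost / Operations
Total cost = (13 * 4) + (1 * 24)
Total cost = 52 + 24 = 76
Amortized = 76 / 14 = 5.4286

5.4286


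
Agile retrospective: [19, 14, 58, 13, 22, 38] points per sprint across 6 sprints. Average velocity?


Formula: Avg velocity = Total points / Number of sprints
Points: [19, 14, 58, 13, 22, 38]
Sum = 19 + 14 + 58 + 13 + 22 + 38 = 164
Avg velocity = 164 / 6 = 27.33 points/sprint

27.33 points/sprint


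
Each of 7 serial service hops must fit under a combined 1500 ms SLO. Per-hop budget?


Formula: per_stage = total_budget / stages
per_stage = 1500 / 7
per_stage = 214.29 ms

214.29 ms


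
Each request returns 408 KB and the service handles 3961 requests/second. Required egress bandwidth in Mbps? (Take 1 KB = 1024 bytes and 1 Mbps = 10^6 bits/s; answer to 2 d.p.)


Formula: Mbps = payload_bytes * RPS * 8 / 1e6
Payload per request = 408 KB = 408 * 1024 = 417792 bytes
Total bytes/sec = 417792 * 3961 = 1654874112
Total bits/sec = 1654874112 * 8 = 13238992896
Mbps = 13238992896 / 1e6 = 13238.99

13238.99 Mbps


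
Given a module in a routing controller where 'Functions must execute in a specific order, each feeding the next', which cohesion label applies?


Reasoning: Output of one is input to next
Type: Sequential cohesion

Sequential cohesion


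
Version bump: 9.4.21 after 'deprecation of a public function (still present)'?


Current: 9.4.21
Change category: 'deprecation of a public function (still present)' → minor bump
SemVer rule: minor bump → increment MINOR, reset PATCH to 0 (MAJOR unchanged)
New: 9.5.0

9.5.0


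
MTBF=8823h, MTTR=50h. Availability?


Availability = MTBF / (MTBF + MTTR)
Availability = 8823 / (8823 + 50)
Availability = 8823 / 8873
Availability = 99.4365%

99.4365%


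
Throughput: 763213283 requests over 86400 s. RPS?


Formula: throughput = requests / seconds
throughput = 763213283 / 86400
throughput = 8833.49 requests/second

8833.49 requests/second


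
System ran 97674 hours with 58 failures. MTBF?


Formula: MTBF = Total operating time / Number of failures
MTBF = 97674 / 58
MTBF = 1684.03 hours

1684.03 hours


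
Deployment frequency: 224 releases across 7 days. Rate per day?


Formula: deployments per day = releases / days
= 224 / 7
= 32.0 deploys/day
(equivalently, 224.0 deploys/week)

32.0 deploys/day


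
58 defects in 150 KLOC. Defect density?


Defect density = defects / KLOC
Defect density = 58 / 150
Defect density = 0.387 defects/KLOC

0.387 defects/KLOC


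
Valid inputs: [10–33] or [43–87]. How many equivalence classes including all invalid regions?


Valid ranges: [10,33] and [43,87]
Class 1: x < 10 — invalid
Class 2: 10 ≤ x ≤ 33 — valid
Class 3: 33 < x < 43 — invalid (gap between ranges)
Class 4: 43 ≤ x ≤ 87 — valid
Class 5: x > 87 — invalid
Total equivalence classes: 5

5 equivalence classes


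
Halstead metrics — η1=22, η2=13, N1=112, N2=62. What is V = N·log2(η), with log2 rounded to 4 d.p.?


Formula: V = N * log2(η), where N = N1 + N2 and η = η1 + η2
η = 22 + 13 = 35
N = 112 + 62 = 174
log2(35) ≈ 5.1293
V = 174 * 5.1293 = 892.50

892.50


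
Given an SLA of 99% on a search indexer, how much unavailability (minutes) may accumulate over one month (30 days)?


Formula: allowed downtime = period * (100 - SLA) / 100
Period (month (30 days)) = 43200 minutes
Unavailability fraction = (100 - 99.0) / 100
Allowed downtime = 43200 * (100 - 99.0) / 100
Allowed downtime = 432.0 minutes

432.0 minutes


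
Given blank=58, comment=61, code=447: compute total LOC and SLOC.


Total LOC = blank + comment + code
Total LOC = 58 + 61 + 447 = 566
SLOC (source only) = code = 447

Total LOC: 566, SLOC: 447


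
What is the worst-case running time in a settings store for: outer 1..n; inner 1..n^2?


Reasoning: n times n^2
Complexity: O(n^3)

O(n^3)


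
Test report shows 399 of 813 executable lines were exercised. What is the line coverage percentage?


Coverage = covered / total * 100
Coverage = 399 / 813 * 100
Coverage = 49.08%

49.08%


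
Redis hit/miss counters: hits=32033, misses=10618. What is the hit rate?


Formula: hit rate = hits / (hits + misses) * 100
hit rate = 32033 / (32033 + 10618) * 100
hit rate = 32033 / 42651 * 100
hit rate = 75.1%

75.1%


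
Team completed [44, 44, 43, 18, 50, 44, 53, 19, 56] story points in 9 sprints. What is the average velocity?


Formula: Avg velocity = Total points / Number of sprints
Points: [44, 44, 43, 18, 50, 44, 53, 19, 56]
Sum = 44 + 44 + 43 + 18 + 50 + 44 + 53 + 19 + 56 = 371
Avg velocity = 371 / 9 = 41.22 points/sprint

41.22 points/sprint


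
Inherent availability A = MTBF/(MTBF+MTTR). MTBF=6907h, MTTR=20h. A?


Availability = MTBF / (MTBF + MTTR)
Availability = 6907 / (6907 + 20)
Availability = 6907 / 6927
Availability = 99.7113%

99.7113%


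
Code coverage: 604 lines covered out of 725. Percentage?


Coverage = covered / total * 100
Coverage = 604 / 725 * 100
Coverage = 83.31%

83.31%


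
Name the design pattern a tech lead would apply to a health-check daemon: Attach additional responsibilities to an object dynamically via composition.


This matches the Decorator pattern

Decorator


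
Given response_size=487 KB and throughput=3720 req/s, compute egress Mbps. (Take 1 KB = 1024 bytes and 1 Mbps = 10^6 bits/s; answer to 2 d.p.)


Formula: Mbps = payload_bytes * RPS * 8 / 1e6
Payload per request = 487 KB = 487 * 1024 = 498688 bytes
Total bytes/sec = 498688 * 3720 = 1855119360
Total bits/sec = 1855119360 * 8 = 14840954880
Mbps = 14840954880 / 1e6 = 14840.95

14840.95 Mbps


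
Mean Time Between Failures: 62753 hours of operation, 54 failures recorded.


Formula: MTBF = Total operating time / Number of failures
MTBF = 62753 / 54
MTBF = 1162.09 hours

1162.09 hours


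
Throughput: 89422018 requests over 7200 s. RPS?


Formula: throughput = requests / seconds
throughput = 89422018 / 7200
throughput = 12419.72 requests/second

12419.72 requests/second


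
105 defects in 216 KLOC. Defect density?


Defect density = defects / KLOC
Defect density = 105 / 216
Defect density = 0.486 defects/KLOC

0.486 defects/KLOC


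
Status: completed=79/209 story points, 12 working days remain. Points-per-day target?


Formula: Required rate = Remaining points / Days left
Remaining = 209 - 79 = 130 points
Required rate = 130 / 12 = 10.83 points/day

10.83 points/day


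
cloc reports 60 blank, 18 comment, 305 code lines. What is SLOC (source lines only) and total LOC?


Total LOC = blank + comment + code
Total LOC = 60 + 18 + 305 = 383
SLOC (source only) = code = 305

Total LOC: 383, SLOC: 305


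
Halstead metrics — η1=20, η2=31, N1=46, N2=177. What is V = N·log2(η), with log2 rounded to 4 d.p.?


Formula: V = N * log2(η), where N = N1 + N2 and η = η1 + η2
η = 20 + 31 = 51
N = 46 + 177 = 223
log2(51) ≈ 5.6724
V = 223 * 5.6724 = 1264.95

1264.95


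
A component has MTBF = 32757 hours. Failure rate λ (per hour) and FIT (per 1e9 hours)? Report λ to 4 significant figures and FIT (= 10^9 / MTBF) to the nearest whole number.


Formula: λ = 1 / MTBF; FIT = λ × 1e9 = 1e9 / MTBF
λ = 1 / 32757 ≈ 3.053e-05 failures/hour
FIT = 1e9 / 32757 ≈ 30528 failures per 1e9 hours (nearest whole number)

λ = 3.053e-05 /h, FIT = 30528


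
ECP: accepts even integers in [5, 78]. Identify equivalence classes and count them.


Constraint: even integers in [5, 78]
Class 1: x < 5 — out-of-range invalid
Class 2: x in [5,78] but odd — wrong type invalid
Class 3: x in [5,78] and even — valid
Class 4: x > 78 — out-of-range invalid
Total equivalence classes: 4

4 equivalence classes


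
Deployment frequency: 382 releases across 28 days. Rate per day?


Formula: deployments per day = releases / days
= 382 / 28
= 13.643 deploys/day
(equivalently, 95.5 deploys/week)

13.643 deploys/day


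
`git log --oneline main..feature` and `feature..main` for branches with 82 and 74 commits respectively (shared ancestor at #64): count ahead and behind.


Common ancestor: commit #64
feature commits after divergence: 82 - 64 = 18
main commits after divergence: 74 - 64 = 10
feature is 18 commits ahead of main
main is 10 commits ahead of feature

feature ahead: 18, main ahead: 10


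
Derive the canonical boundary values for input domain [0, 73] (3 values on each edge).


Range: [0, 73]
Boundaries: just below min, min, min+1, max-1, max, just above max
Values: [-1, 0, 1, 72, 73, 74]

[-1, 0, 1, 72, 73, 74]


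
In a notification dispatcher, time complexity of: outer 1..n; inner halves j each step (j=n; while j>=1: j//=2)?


Reasoning: n times log n
Complexity: O(n log n)

O(n log n)


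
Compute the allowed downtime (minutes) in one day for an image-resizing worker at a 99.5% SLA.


Formula: allowed downtime = period * (100 - SLA) / 100
Period (day) = 1440 minutes
Unavailability fraction = (100 - 99.5) / 100
Allowed downtime = 1440 * (100 - 99.5) / 100
Allowed downtime = 7.2 minutes

7.2 minutes


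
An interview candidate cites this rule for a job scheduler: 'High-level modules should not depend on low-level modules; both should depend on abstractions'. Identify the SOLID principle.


This describes the Dependency Inversion Principle (DIP)

Dependency Inversion Principle (DIP)


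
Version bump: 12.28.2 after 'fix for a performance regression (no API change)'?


Current: 12.28.2
Change category: 'fix for a performance regression (no API change)' → patch bump
SemVer rule: patch bump → increment PATCH (MAJOR and MINOR unchanged)
New: 12.28.3

12.28.3


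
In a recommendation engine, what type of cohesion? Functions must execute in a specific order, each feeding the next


Reasoning: Output of one is input to next
Type: Sequential cohesion

Sequential cohesion


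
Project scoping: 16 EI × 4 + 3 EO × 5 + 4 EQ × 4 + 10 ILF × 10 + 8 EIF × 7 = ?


UFP = EI*4 + EO*5 + EQ*4 + ILF*10 + EIF*7
UFP = 16*4 + 3*5 + 4*4 + 10*10 + 8*7
UFP = 64 + 15 + 16 + 100 + 56
UFP = 251

251
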